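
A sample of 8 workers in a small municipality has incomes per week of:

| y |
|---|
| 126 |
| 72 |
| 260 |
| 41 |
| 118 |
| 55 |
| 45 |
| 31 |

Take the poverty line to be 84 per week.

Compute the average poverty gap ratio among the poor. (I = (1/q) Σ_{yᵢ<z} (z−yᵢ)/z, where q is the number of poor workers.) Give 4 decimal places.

0.4190

Poor units: 31, 41, 45, 55, 72 (q = 5 of N = 8).
Shortfall ratios (z−y)/z: 0.6310, 0.5119, 0.4643, 0.3452, 0.1429; sum = 2.095238.
I averages over the q = 5 poor units only: 2.095238 / 5 = 0.4190.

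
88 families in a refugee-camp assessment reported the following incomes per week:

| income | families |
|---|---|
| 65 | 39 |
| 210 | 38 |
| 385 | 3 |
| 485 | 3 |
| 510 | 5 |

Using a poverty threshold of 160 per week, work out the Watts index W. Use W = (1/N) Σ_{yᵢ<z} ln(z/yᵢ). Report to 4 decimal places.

0.3992

Incomes under z: 39×65 (q = 39 of N = 88).
Log gaps: ln(160/65) = 0.9008 (×39).
W = 35.130675 / 88 = 0.3992.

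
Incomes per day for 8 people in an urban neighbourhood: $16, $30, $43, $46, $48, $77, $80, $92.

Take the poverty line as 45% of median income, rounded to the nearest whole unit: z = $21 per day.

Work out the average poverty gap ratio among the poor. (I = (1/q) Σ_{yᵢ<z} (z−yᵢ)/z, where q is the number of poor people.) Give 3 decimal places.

Poor units: $16 (q = 1 of N = 8).
Shortfall ratios (z−y)/z: 0.2381; sum = 0.238095.
I averages over the q = 1 poor units only: 0.238095 / 1 = 0.238.

0.238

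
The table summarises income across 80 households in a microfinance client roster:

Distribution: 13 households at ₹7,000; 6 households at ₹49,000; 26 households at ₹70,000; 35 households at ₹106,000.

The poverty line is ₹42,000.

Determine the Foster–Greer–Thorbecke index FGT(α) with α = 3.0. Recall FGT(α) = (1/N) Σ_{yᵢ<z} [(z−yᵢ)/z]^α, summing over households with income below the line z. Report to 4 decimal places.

0.0940

Poor units: 13×₹7,000 (q = 13 of N = 80).
Gap ratios (z−y)/z: (42000−7000)/42000 = 0.8333 (×13).
Raised to α = 3.0: 0.57870 (×13).
Sum = 7.523148; FGT(3.0) = 7.523148 / 80 = 0.0940.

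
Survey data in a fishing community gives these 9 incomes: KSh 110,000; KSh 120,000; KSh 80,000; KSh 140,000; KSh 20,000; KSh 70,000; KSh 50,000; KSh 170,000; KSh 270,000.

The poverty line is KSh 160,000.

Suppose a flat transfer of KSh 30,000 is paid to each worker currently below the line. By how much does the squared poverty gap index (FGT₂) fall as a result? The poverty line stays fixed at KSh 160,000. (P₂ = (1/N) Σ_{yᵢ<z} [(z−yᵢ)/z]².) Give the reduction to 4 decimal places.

Before: below the line — KSh 20,000, KSh 50,000, KSh 70,000, KSh 80,000, KSh 110,000, KSh 120,000, KSh 140,000; squared poverty gap index (FGT₂) = 0.220052.
After the KSh 30,000 transfer: below the line — KSh 50,000, KSh 80,000, KSh 100,000, KSh 110,000, KSh 140,000, KSh 150,000; squared poverty gap index (FGT₂) = 0.108941.
Reduction = 0.220052 − 0.108941 = 0.1111.

0.1111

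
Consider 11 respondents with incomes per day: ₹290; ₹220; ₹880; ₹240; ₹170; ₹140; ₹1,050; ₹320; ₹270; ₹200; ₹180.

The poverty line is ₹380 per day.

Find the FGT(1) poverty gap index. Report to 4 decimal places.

0.3325

Poor units: ₹140, ₹170, ₹180, ₹200, ₹220, ₹240, ₹270, ₹290, ₹320 (q = 9 of N = 11).
Gap ratios (z−y)/z: (380−140)/380 = 0.6316; (380−170)/380 = 0.5526; (380−180)/380 = 0.5263; (380−200)/380 = 0.4737; (380−220)/380 = 0.4211; (380−240)/380 = 0.3684; (380−270)/380 = 0.2895; (380−290)/380 = 0.2368; (380−320)/380 = 0.1579.
Σ = 3.657895. Dividing by the full population N = 11 gives P₁ = 0.3325.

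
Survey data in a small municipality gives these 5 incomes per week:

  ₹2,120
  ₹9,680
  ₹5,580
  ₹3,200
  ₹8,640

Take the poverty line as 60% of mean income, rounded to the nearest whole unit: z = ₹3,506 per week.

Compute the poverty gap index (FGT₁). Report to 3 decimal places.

0.097

Below the line: ₹2,120, ₹3,200 (q = 2 of N = 5).
Normalized shortfalls: (3506−2120)/3506 = 0.3953; (3506−3200)/3506 = 0.0873.
Sum of shortfalls = 0.482601; P₁ averages over all N: 0.482601 / 5 = 0.097.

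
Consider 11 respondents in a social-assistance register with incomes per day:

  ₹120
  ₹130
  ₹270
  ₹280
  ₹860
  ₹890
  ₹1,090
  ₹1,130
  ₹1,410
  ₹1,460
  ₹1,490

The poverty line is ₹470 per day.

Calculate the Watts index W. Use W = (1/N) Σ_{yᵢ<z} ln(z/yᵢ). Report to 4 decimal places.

0.3384

Below z: ₹120, ₹130, ₹270, ₹280 (q = 4 of N = 11).
Log gaps: ln(470/120) = 1.3652; ln(470/130) = 1.2852; ln(470/270) = 0.5543; ln(470/280) = 0.5179.
W = 3.722693 / 11 = 0.3384.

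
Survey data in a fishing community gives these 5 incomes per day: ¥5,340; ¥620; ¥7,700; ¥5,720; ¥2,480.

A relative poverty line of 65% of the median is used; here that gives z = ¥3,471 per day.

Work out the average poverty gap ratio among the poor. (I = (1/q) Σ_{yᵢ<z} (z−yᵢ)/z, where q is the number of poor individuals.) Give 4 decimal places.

Below the line: ¥620, ¥2,480 (q = 2 of N = 5).
Relative gaps: 0.8214, 0.2855; sum = 1.106886.
The income-gap ratio divides by q (the poor only): 1.106886 / 2 = 0.5534.

0.5534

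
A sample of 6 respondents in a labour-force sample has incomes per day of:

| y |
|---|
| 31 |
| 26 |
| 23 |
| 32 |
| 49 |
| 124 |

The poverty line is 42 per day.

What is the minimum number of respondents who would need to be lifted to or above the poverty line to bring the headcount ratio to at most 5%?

4 of the 6 respondents are poor, so H = 4/6 = 0.667.
A headcount ratio of at most 5% allows at most ⌊0.05 × 6⌋ = 0 poor respondents.
So at least 4 − 0 = 4 must be lifted.

4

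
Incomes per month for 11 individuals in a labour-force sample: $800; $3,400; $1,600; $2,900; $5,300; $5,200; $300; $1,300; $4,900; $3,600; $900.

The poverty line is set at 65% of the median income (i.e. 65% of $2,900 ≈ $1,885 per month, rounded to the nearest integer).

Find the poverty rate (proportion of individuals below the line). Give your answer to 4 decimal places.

0.4545

5 of the 11 individuals have income below $1,885.
H = 5/11 = 0.4545.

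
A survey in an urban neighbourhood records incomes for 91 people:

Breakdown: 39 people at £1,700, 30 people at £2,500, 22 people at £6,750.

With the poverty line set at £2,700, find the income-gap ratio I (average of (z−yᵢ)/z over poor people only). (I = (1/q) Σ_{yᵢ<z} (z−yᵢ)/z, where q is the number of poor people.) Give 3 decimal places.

0.242

Incomes under z: 39×£1,700, 30×£2,500 (q = 69 of N = 91).
Shortfall ratios (z−y)/z: 0.3704 (×39), 0.0741 (×30); sum = 16.666667.
I averages over the q = 69 poor units only: 16.666667 / 69 = 0.242.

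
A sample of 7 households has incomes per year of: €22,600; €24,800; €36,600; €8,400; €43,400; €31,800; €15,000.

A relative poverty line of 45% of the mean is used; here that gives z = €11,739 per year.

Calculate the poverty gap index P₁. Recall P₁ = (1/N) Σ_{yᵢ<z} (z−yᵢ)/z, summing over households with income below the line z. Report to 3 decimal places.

Incomes under z: €8,400 (q = 1 of N = 7).
Relative gaps: (11739−8400)/11739 = 0.2844.
Sum of shortfalls = 0.284436; P₁ averages over all N: 0.284436 / 7 = 0.041.

0.041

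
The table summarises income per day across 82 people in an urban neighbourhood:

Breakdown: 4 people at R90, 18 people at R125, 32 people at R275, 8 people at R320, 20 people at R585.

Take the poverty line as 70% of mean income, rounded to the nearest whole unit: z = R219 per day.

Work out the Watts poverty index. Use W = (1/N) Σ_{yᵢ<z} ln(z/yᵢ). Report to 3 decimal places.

0.166

Poor units: 4×R90, 18×R125 (q = 22 of N = 82).
Log shortfalls: ln(219/90) = 0.8893 (×4); ln(219/125) = 0.5608 (×18).
W = 13.650692 / 82 = 0.166.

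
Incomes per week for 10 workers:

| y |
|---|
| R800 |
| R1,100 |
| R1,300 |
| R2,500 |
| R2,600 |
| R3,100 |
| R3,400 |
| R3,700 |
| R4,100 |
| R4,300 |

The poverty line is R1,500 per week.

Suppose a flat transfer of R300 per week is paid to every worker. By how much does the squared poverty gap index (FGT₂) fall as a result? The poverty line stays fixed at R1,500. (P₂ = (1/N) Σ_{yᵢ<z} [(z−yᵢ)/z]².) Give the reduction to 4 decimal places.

Before: below the line — R800, R1,100, R1,300; squared poverty gap index (FGT₂) = 0.030667.
After the R300 transfer: below the line — R1,100, R1,400; squared poverty gap index (FGT₂) = 0.007556.
Reduction = 0.030667 − 0.007556 = 0.0231.

0.0231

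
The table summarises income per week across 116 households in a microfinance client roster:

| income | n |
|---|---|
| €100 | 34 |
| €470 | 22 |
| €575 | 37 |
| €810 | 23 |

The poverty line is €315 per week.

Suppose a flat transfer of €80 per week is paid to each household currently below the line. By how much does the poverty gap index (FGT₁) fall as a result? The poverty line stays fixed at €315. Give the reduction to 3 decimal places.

Before: below the line — 34×€100; poverty gap index (FGT₁) = 0.20005.
After the €80 transfer: below the line — 34×€180; poverty gap index (FGT₁) = 0.12562.
Reduction = 0.20005 − 0.12562 = 0.074.

0.074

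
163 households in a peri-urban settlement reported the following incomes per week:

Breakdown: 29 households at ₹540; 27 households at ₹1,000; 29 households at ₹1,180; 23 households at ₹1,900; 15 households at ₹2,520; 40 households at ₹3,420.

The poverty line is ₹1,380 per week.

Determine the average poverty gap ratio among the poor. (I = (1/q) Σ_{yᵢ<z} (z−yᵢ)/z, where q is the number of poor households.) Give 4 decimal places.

Below the line: 29×₹540, 27×₹1,000, 29×₹1,180 (q = 85 of N = 163).
Relative gaps: 0.6087 (×29), 0.2754 (×27), 0.1449 (×29); sum = 29.289855.
I averages over the q = 85 poor units only: 29.289855 / 85 = 0.3446.

0.3446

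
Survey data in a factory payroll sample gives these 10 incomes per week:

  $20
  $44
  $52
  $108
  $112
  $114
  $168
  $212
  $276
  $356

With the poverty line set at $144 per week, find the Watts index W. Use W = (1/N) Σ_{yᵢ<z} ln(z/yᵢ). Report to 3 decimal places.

Poor units: $20, $44, $52, $108, $112, $114 (q = 6 of N = 10).
ln(z/y) terms: ln(144/20) = 1.9741; ln(144/44) = 1.1856; ln(144/52) = 1.0186; ln(144/108) = 0.2877; ln(144/112) = 0.2513; ln(144/114) = 0.2336.
W = 4.950886 / 10 = 0.495.

0.495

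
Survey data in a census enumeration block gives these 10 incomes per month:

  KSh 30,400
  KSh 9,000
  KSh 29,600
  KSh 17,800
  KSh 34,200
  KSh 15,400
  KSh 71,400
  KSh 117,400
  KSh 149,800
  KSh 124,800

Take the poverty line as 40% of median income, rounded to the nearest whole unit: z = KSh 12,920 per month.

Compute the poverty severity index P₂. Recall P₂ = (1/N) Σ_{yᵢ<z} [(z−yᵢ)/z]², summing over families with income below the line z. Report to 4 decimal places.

0.0092

Below the line: KSh 9,000 (q = 1 of N = 10).
Normalized shortfalls: (12920−9000)/12920 = 0.3034.
Squared: 0.0921.
Sum = 0.092055; P₂ = 0.092055 / 10 = 0.0092.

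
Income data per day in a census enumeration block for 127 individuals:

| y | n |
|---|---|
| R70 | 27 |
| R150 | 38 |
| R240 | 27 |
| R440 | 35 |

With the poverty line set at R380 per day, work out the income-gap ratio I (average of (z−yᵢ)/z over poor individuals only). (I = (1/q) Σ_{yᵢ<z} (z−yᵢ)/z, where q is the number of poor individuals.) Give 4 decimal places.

Below the line: 27×R70, 38×R150, 27×R240 (q = 92 of N = 127).
Shortfall ratios (z−y)/z: 0.8158 (×27), 0.6053 (×38), 0.3684 (×27); sum = 54.973684.
The income-gap ratio divides by q (the poor only): 54.973684 / 92 = 0.5975.

0.5975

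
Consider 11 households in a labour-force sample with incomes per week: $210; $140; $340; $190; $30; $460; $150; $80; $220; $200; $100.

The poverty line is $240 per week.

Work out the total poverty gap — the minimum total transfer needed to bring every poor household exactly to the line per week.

Below z: $30, $80, $100, $140, $150, $190, $200, $210, $220 (q = 9 of N = 11).
Individual gaps: 240−30 = 210; 240−80 = 160; 240−100 = 140; 240−140 = 100; 240−150 = 90; 240−190 = 50; 240−200 = 40; 240−210 = 30; 240−220 = 20.
Aggregate gap = $840.

$840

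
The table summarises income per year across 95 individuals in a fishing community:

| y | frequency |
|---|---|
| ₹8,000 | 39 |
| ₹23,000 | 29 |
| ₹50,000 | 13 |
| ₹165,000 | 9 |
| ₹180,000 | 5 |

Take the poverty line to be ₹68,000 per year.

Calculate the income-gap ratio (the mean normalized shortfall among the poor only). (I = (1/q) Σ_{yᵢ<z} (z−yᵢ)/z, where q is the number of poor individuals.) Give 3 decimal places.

0.704

Poor units: 39×₹8,000, 29×₹23,000, 13×₹50,000 (q = 81 of N = 95).
Relative gaps: 0.8824 (×39), 0.6618 (×29), 0.2647 (×13); sum = 57.044118.
I averages over the q = 81 poor units only: 57.044118 / 81 = 0.704.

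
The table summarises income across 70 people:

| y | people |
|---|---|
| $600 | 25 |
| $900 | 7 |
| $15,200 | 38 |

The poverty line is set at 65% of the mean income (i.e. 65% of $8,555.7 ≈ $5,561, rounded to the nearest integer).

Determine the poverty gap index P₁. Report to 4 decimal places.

Below the line: 25×$600, 7×$900 (q = 32 of N = 70).
Gap ratios (z−y)/z: (5561−600)/5561 = 0.8921 (×25); (5561−900)/5561 = 0.8382 (×7).
Sum of shortfalls = 28.169754; P₁ averages over all N: 28.169754 / 70 = 0.4024.

0.4024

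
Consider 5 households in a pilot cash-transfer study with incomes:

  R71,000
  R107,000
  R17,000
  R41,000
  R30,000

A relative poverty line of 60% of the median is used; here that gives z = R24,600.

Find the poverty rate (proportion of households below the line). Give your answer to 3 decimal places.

1 of the 5 households have income below R24,600.
H = 1/5 = 0.200.

0.200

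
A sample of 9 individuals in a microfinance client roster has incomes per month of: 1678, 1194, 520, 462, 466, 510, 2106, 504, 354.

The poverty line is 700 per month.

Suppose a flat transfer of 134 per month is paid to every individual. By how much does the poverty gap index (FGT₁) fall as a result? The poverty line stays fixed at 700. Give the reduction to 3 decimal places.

0.128

Before: below the line — 354, 462, 466, 504, 510, 520; poverty gap index (FGT₁) = 0.21968.
After the 134 transfer: below the line — 488, 596, 600, 638, 644, 654; poverty gap index (FGT₁) = 0.09206.
Reduction = 0.21968 − 0.09206 = 0.128.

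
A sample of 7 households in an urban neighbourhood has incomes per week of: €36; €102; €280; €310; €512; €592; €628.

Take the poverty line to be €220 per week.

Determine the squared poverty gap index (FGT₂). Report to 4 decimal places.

Poor units: €36, €102 (q = 2 of N = 7).
Normalized shortfalls: (220−36)/220 = 0.8364; (220−102)/220 = 0.5364.
Squared: 0.6995; 0.2877.
Sum = 0.987190; P₂ = 0.987190 / 7 = 0.1410.

0.1410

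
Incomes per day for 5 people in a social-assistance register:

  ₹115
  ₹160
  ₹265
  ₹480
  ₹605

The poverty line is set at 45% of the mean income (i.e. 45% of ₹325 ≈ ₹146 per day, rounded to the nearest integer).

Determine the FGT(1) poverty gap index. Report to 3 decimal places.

0.042

Below the line: ₹115 (q = 1 of N = 5).
Normalized shortfalls: (146−115)/146 = 0.2123.
Σ = 0.212329. Dividing by the full population N = 5 gives P₁ = 0.042.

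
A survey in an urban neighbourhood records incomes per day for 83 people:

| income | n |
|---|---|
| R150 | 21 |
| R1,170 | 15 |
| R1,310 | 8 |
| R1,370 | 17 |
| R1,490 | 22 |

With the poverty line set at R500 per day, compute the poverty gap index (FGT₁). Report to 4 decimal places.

0.1771

Below z: 21×R150 (q = 21 of N = 83).
Normalized shortfalls: (500−150)/500 = 0.7000 (×21).
Σ = 14.700000. Dividing by the full population N = 83 gives P₁ = 0.1771.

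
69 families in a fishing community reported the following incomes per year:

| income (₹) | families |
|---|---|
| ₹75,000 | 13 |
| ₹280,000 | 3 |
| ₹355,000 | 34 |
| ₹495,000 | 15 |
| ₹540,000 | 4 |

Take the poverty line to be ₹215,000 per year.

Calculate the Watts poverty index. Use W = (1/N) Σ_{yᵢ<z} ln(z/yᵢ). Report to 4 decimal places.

Below z: 13×₹75,000 (q = 13 of N = 69).
Log shortfalls: ln(215000/75000) = 1.0531 (×13).
W = 13.690949 / 69 = 0.1984.

0.1984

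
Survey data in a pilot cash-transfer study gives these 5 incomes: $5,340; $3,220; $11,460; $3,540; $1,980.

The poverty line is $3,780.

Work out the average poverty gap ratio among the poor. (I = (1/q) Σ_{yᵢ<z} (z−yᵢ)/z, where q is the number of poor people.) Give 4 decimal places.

0.2293

Poor units: $1,980, $3,220, $3,540 (q = 3 of N = 5).
Relative gaps: 0.4762, 0.1481, 0.0635; sum = 0.687831.
I averages over the q = 3 poor units only: 0.687831 / 3 = 0.2293.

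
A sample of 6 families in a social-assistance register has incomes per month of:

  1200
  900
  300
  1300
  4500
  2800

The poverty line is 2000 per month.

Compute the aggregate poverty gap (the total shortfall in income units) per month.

Incomes under z: 300, 900, 1200, 1300 (q = 4 of N = 6).
Individual gaps: 2000−300 = 1700; 2000−900 = 1100; 2000−1200 = 800; 2000−1300 = 700.
Aggregate gap = 4300.

4300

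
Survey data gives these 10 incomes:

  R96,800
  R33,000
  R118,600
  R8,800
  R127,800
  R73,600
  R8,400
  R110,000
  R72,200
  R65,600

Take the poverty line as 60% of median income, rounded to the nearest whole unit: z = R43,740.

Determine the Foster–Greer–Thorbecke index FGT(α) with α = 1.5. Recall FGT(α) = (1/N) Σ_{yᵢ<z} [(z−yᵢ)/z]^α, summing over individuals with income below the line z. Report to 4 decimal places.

0.1562

Below z: R8,400, R8,800, R33,000 (q = 3 of N = 10).
Shortfall ratios: (43740−8400)/43740 = 0.8080; (43740−8800)/43740 = 0.7988; (43740−33000)/43740 = 0.2455.
Raised to α = 1.5: 0.72624; 0.71395; 0.12167.
Sum = 1.561861; FGT(1.5) = 1.561861 / 10 = 0.1562.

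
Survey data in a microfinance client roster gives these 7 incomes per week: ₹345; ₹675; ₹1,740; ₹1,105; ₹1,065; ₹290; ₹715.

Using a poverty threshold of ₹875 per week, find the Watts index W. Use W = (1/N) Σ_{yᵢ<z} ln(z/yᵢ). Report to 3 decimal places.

0.357

Below the line: ₹290, ₹345, ₹675, ₹715 (q = 4 of N = 7).
Log shortfalls: ln(875/290) = 1.1043; ln(875/345) = 0.9307; ln(875/675) = 0.2595; ln(875/715) = 0.2019.
W = 2.496475 / 7 = 0.357.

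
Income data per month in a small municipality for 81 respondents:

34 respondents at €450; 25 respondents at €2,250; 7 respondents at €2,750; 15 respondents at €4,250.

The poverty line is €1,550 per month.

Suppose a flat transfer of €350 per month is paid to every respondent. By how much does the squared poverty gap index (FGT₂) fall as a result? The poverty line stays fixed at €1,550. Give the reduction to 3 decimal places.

0.113

Before: below the line — 34×€450; squared poverty gap index (FGT₂) = 0.21141.
After the €350 transfer: below the line — 34×€800; squared poverty gap index (FGT₂) = 0.09828.
Reduction = 0.21141 − 0.09828 = 0.113.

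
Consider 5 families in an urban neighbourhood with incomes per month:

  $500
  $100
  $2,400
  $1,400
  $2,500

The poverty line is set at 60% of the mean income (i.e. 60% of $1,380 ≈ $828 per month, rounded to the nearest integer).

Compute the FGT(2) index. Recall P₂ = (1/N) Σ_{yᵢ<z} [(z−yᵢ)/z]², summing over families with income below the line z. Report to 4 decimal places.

0.1860

Below the line: $100, $500 (q = 2 of N = 5).
Shortfall ratios: (828−100)/828 = 0.8792; (828−500)/828 = 0.3961.
Squared: 0.7730; 0.1569.
Sum = 0.929963; P₂ = 0.929963 / 5 = 0.1860.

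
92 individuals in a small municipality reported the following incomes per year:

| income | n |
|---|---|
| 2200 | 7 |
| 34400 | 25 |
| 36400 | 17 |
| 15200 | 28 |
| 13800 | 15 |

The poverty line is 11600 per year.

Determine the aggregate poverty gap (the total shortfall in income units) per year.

65800

Below the line: 7×2200 (q = 7 of N = 92).
Individual gaps: 7×(11600−2200) = 65800.
Aggregate gap = 65800.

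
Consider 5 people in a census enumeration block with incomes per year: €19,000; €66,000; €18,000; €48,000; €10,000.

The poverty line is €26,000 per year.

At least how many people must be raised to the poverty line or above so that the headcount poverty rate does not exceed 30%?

2

Currently q = 3 of N = 5 are below the line (H = 0.600).
A headcount ratio of at most 30% allows at most ⌊0.30 × 5⌋ = 1 poor people.
So at least 3 − 1 = 2 must be lifted.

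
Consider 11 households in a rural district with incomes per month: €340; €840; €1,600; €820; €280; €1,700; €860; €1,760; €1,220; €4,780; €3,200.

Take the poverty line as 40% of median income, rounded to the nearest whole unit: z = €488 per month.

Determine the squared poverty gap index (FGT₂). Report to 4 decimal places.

0.0249

Below the line: €280, €340 (q = 2 of N = 11).
Gap ratios (z−y)/z: (488−280)/488 = 0.4262; (488−340)/488 = 0.3033.
Squared: 0.1817; 0.0920.
Sum = 0.273650; P₂ = 0.273650 / 11 = 0.0249.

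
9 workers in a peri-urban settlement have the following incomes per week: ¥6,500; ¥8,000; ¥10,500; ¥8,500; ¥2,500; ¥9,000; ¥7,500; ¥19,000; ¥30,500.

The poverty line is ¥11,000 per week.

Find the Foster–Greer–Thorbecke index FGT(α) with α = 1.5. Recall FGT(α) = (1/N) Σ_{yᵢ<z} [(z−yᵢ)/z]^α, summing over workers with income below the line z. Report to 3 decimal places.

0.162

Poor units: ¥2,500, ¥6,500, ¥7,500, ¥8,000, ¥8,500, ¥9,000, ¥10,500 (q = 7 of N = 9).
Gap ratios (z−y)/z: (11000−2500)/11000 = 0.7727; (11000−6500)/11000 = 0.4091; (11000−7500)/11000 = 0.3182; (11000−8000)/11000 = 0.2727; (11000−8500)/11000 = 0.2273; (11000−9000)/11000 = 0.1818; (11000−10500)/11000 = 0.0455.
Raised to α = 1.5: 0.67927; 0.26166; 0.17948; 0.14243; 0.10835; 0.07753; 0.00969.
Sum = 1.458393; FGT(1.5) = 1.458393 / 9 = 0.162.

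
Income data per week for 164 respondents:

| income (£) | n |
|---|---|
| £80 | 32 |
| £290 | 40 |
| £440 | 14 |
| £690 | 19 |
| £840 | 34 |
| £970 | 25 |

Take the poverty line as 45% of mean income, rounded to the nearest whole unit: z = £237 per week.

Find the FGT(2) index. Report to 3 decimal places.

0.086

Poor units: 32×£80 (q = 32 of N = 164).
Shortfall ratios: (237−80)/237 = 0.6624 (×32).
Squared: 0.4388 (×32).
Sum = 14.042764; P₂ = 14.042764 / 164 = 0.086.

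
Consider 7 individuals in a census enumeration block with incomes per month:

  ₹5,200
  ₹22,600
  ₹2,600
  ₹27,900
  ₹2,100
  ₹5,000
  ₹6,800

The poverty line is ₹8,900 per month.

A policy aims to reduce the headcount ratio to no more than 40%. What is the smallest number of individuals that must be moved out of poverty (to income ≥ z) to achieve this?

3

Currently q = 5 of N = 7 are below the line (H = 0.714).
A headcount ratio of at most 40% allows at most ⌊0.40 × 7⌋ = 2 poor individuals.
So at least 5 − 2 = 3 must be lifted.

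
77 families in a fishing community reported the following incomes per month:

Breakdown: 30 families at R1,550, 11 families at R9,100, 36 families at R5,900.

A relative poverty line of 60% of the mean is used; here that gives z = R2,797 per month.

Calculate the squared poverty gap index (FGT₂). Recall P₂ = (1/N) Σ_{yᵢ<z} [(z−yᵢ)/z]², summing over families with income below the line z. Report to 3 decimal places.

Poor units: 30×R1,550 (q = 30 of N = 77).
Gap ratios (z−y)/z: (2797−1550)/2797 = 0.4458 (×30).
Squared: 0.1988 (×30).
Sum = 5.963061; P₂ = 5.963061 / 77 = 0.077.

0.077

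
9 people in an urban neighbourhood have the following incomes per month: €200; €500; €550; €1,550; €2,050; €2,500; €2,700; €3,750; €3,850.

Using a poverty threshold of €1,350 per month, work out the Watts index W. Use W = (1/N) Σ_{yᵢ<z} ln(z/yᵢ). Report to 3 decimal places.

0.422

Poor units: €200, €500, €550 (q = 3 of N = 9).
Log shortfalls: ln(1350/200) = 1.9095; ln(1350/500) = 0.9933; ln(1350/550) = 0.8979.
W = 3.800736 / 9 = 0.422.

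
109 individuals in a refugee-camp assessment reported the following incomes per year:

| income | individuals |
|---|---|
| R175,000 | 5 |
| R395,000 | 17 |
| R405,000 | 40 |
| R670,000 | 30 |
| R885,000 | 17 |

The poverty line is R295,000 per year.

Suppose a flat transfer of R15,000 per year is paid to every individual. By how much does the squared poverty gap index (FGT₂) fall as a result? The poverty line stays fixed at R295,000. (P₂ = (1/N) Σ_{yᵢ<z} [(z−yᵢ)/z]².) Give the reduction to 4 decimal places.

0.0018

Before: below the line — 5×R175,000; squared poverty gap index (FGT₂) = 0.007590.
After the R15,000 transfer: below the line — 5×R190,000; squared poverty gap index (FGT₂) = 0.005811.
Reduction = 0.007590 − 0.005811 = 0.0018.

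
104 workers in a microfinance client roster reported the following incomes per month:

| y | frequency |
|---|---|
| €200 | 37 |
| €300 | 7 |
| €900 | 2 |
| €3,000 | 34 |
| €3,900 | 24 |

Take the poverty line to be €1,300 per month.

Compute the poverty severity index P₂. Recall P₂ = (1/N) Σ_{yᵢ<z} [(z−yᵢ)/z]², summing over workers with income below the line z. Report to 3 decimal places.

Below z: 37×€200, 7×€300, 2×€900 (q = 46 of N = 104).
Normalized shortfalls: (1300−200)/1300 = 0.8462 (×37); (1300−300)/1300 = 0.7692 (×7); (1300−900)/1300 = 0.3077 (×2).
Squared: 0.7160 (×37); 0.5917 (×7); 0.0947 (×2).
Sum = 30.822485; P₂ = 30.822485 / 104 = 0.296.

0.296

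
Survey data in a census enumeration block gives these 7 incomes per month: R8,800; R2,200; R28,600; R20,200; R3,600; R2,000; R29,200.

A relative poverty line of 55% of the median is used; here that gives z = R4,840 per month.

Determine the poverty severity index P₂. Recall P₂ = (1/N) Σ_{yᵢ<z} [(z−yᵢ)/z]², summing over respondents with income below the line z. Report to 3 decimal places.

0.101

Below the line: R2,000, R2,200, R3,600 (q = 3 of N = 7).
Shortfall ratios: (4840−2000)/4840 = 0.5868; (4840−2200)/4840 = 0.5455; (4840−3600)/4840 = 0.2562.
Squared: 0.3443; 0.2975; 0.0656.
Sum = 0.707465; P₂ = 0.707465 / 7 = 0.101.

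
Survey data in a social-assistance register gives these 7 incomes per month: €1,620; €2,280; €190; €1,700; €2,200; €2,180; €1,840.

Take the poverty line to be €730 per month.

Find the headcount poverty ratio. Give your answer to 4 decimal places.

0.1429

1 of the 7 workers have income below €730.
H = 1/7 = 0.1429.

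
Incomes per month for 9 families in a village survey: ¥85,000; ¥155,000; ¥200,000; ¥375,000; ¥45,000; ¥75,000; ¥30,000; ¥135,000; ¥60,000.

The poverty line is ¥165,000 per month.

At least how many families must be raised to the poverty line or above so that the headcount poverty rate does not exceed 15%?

Currently q = 7 of N = 9 are below the line (H = 0.778).
A headcount ratio of at most 15% allows at most ⌊0.15 × 9⌋ = 1 poor families.
So at least 7 − 1 = 6 must be lifted.

6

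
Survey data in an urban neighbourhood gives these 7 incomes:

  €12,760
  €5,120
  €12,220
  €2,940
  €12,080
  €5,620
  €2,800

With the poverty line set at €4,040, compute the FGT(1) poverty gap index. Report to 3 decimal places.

0.083

Below the line: €2,800, €2,940 (q = 2 of N = 7).
Shortfall ratios: (4040−2800)/4040 = 0.3069; (4040−2940)/4040 = 0.2723.
Σ = 0.579208. Dividing by the full population N = 7 gives P₁ = 0.083.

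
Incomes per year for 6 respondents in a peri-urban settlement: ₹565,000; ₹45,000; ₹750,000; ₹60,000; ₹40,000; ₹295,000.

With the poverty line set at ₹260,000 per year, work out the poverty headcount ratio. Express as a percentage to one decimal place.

3 of the 6 respondents have income below ₹260,000.
H = 3/6 = 50.0%.

50.0%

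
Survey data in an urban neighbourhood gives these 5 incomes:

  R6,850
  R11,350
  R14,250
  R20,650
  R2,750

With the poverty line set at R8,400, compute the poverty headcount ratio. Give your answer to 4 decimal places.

2 of the 5 individuals have income below R8,400.
H = 2/5 = 0.4000.

0.4000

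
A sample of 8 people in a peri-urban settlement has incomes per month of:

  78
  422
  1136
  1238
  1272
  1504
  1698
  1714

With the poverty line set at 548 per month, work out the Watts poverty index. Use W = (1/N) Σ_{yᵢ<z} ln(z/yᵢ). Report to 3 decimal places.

Poor units: 78, 422 (q = 2 of N = 8).
Log shortfalls: ln(548/78) = 1.9496; ln(548/422) = 0.2613.
W = 2.210836 / 8 = 0.276.

0.276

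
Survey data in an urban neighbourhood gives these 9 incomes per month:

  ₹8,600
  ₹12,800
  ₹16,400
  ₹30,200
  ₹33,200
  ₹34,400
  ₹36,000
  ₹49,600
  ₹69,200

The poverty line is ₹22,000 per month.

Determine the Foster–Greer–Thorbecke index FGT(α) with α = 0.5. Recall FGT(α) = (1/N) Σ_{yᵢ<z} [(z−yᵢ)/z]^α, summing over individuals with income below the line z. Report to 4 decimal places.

Incomes under z: ₹8,600, ₹12,800, ₹16,400 (q = 3 of N = 9).
Gap ratios (z−y)/z: (22000−8600)/22000 = 0.6091; (22000−12800)/22000 = 0.4182; (22000−16400)/22000 = 0.2545.
Raised to α = 0.5: 0.78044; 0.64667; 0.50452.
Sum = 1.931638; FGT(0.5) = 1.931638 / 9 = 0.2146.

0.2146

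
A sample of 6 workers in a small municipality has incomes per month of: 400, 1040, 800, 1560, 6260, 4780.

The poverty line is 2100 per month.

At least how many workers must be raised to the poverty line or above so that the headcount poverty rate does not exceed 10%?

4 of the 6 workers are poor, so H = 4/6 = 0.667.
A headcount ratio of at most 10% allows at most ⌊0.10 × 6⌋ = 0 poor workers.
So at least 4 − 0 = 4 must be lifted.

4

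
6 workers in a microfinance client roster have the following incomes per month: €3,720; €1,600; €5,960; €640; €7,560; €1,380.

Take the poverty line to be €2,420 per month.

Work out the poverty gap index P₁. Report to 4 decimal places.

0.2507

Below the line: €640, €1,380, €1,600 (q = 3 of N = 6).
Relative gaps: (2420−640)/2420 = 0.7355; (2420−1380)/2420 = 0.4298; (2420−1600)/2420 = 0.3388.
Σ = 1.504132. Dividing by the full population N = 6 gives P₁ = 0.2507.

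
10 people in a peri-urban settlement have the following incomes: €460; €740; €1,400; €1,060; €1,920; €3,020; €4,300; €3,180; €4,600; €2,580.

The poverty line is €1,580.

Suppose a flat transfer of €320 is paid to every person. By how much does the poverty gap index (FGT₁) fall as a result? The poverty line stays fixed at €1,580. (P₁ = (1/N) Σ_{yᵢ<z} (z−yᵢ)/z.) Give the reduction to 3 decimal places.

0.072

Before: below the line — €460, €740, €1,060, €1,400; poverty gap index (FGT₁) = 0.16835.
After the €320 transfer: below the line — €780, €1,060, €1,380; poverty gap index (FGT₁) = 0.09620.
Reduction = 0.16835 − 0.09620 = 0.072.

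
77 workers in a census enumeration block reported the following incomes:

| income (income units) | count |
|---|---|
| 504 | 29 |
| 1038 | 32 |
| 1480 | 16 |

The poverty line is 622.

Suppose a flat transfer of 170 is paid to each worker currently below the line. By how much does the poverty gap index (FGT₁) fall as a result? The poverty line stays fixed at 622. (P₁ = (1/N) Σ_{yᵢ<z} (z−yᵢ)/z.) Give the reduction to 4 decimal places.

Before: below the line — 29×504; poverty gap index (FGT₁) = 0.071449.
After the 170 transfer: below the line — none; poverty gap index (FGT₁) = 0.000000.
Reduction = 0.071449 − 0.000000 = 0.0714.

0.0714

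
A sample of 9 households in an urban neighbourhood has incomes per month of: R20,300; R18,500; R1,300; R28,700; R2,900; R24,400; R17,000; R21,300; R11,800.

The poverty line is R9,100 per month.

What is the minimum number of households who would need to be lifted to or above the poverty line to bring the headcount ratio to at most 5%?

2 of the 9 households are poor, so H = 2/9 = 0.222.
A headcount ratio of at most 5% allows at most ⌊0.05 × 9⌋ = 0 poor households.
So at least 2 − 0 = 2 must be lifted.

2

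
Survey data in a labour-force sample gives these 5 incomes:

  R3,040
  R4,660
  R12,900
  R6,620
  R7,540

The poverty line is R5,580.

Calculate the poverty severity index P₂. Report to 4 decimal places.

0.0469

Below z: R3,040, R4,660 (q = 2 of N = 5).
Normalized shortfalls: (5580−3040)/5580 = 0.4552; (5580−4660)/5580 = 0.1649.
Squared: 0.2072; 0.0272.
Sum = 0.234388; P₂ = 0.234388 / 5 = 0.0469.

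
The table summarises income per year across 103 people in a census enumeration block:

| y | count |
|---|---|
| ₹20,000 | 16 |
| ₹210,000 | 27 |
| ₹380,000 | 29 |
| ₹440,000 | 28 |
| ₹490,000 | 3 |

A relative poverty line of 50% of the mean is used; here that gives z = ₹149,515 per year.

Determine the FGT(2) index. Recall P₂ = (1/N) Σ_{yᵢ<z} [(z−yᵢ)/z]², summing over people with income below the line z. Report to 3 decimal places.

Poor units: 16×₹20,000 (q = 16 of N = 103).
Normalized shortfalls: (149515−20000)/149515 = 0.8662 (×16).
Squared: 0.7504 (×16).
Sum = 12.005786; P₂ = 12.005786 / 103 = 0.117.

0.117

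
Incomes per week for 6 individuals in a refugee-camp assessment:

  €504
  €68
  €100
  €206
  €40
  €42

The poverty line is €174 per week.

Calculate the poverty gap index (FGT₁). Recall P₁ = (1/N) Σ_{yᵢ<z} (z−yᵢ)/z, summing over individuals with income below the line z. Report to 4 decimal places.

0.4272

Poor units: €40, €42, €68, €100 (q = 4 of N = 6).
Relative gaps: (174−40)/174 = 0.7701; (174−42)/174 = 0.7586; (174−68)/174 = 0.6092; (174−100)/174 = 0.4253.
Sum of shortfalls = 2.563218; P₁ averages over all N: 2.563218 / 6 = 0.4272.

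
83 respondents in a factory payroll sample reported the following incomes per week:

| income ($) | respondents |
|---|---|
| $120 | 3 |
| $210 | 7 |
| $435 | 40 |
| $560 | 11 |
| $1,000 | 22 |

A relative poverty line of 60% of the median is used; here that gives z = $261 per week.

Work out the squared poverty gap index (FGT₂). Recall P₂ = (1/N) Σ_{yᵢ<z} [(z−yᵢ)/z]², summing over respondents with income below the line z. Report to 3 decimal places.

Below the line: 3×$120, 7×$210 (q = 10 of N = 83).
Shortfall ratios: (261−120)/261 = 0.5402 (×3); (261−210)/261 = 0.1954 (×7).
Squared: 0.2918 (×3); 0.0382 (×7).
Sum = 1.142819; P₂ = 1.142819 / 83 = 0.014.

0.014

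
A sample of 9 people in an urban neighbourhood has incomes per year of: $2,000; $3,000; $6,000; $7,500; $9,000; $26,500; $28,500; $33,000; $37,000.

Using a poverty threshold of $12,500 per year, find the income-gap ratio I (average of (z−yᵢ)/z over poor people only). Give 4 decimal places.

0.5600

Below the line: $2,000, $3,000, $6,000, $7,500, $9,000 (q = 5 of N = 9).
Shortfall ratios (z−y)/z: 0.8400, 0.7600, 0.5200, 0.4000, 0.2800; sum = 2.800000.
The income-gap ratio divides by q (the poor only): 2.800000 / 5 = 0.5600.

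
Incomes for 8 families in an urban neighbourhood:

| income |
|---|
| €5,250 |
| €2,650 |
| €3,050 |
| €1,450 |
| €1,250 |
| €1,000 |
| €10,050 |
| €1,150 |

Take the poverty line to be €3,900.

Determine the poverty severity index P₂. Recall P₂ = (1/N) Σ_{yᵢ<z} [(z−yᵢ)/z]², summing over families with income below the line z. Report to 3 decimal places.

0.257

Below the line: €1,000, €1,150, €1,250, €1,450, €2,650, €3,050 (q = 6 of N = 8).
Relative gaps: (3900−1000)/3900 = 0.7436; (3900−1150)/3900 = 0.7051; (3900−1250)/3900 = 0.6795; (3900−1450)/3900 = 0.6282; (3900−2650)/3900 = 0.3205; (3900−3050)/3900 = 0.2179.
Squared: 0.5529; 0.4972; 0.4617; 0.3946; 0.1027; 0.0475.
Sum = 2.056706; P₂ = 2.056706 / 8 = 0.257.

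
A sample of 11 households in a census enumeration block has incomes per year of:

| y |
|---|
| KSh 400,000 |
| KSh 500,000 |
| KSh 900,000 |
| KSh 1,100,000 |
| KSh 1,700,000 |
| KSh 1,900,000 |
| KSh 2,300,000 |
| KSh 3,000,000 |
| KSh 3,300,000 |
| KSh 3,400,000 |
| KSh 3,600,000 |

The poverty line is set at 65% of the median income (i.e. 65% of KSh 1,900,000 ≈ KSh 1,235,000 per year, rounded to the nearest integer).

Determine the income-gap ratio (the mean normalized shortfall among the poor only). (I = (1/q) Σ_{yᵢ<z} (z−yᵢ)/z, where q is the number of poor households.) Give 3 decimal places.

Incomes under z: KSh 400,000, KSh 500,000, KSh 900,000, KSh 1,100,000 (q = 4 of N = 11).
Relative gaps: 0.6761, 0.5951, 0.2713, 0.1093; sum = 1.651822.
The income-gap ratio divides by q (the poor only): 1.651822 / 4 = 0.413.

0.413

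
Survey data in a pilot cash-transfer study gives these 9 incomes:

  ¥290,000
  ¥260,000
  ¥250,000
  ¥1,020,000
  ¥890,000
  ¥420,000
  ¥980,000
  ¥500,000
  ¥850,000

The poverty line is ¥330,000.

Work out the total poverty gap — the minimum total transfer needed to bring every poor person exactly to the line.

¥190,000

Poor units: ¥250,000, ¥260,000, ¥290,000 (q = 3 of N = 9).
Individual gaps: 330000−250000 = 80000; 330000−260000 = 70000; 330000−290000 = 40000.
Aggregate gap = ¥190,000.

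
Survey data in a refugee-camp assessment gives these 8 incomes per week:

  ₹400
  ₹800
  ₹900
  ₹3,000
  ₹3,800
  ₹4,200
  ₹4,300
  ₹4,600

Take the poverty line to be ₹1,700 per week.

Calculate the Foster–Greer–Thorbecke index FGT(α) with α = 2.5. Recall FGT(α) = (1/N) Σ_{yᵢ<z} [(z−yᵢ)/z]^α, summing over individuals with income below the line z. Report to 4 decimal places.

0.1084

Below z: ₹400, ₹800, ₹900 (q = 3 of N = 8).
Relative gaps: (1700−400)/1700 = 0.7647; (1700−800)/1700 = 0.5294; (1700−900)/1700 = 0.4706.
Raised to α = 2.5: 0.51137; 0.20393; 0.15192.
Sum = 0.867218; FGT(2.5) = 0.867218 / 8 = 0.1084.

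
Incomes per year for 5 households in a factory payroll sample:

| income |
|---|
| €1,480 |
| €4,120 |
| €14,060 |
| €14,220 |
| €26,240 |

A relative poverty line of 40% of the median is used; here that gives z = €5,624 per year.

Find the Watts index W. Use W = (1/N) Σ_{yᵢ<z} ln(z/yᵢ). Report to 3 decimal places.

0.329

Incomes under z: €1,480, €4,120 (q = 2 of N = 5).
Log gaps: ln(5624/1480) = 1.3350; ln(5624/4120) = 0.3112.
W = 1.646191 / 5 = 0.329.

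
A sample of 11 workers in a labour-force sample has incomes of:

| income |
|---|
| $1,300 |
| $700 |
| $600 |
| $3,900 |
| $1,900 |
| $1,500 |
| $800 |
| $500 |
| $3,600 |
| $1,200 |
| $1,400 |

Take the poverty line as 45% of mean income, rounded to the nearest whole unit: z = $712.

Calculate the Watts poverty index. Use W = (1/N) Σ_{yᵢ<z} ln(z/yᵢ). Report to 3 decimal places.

Poor units: $500, $600, $700 (q = 3 of N = 11).
Log gaps: ln(712/500) = 0.3535; ln(712/600) = 0.1711; ln(712/700) = 0.0170.
W = 0.541616 / 11 = 0.049.

0.049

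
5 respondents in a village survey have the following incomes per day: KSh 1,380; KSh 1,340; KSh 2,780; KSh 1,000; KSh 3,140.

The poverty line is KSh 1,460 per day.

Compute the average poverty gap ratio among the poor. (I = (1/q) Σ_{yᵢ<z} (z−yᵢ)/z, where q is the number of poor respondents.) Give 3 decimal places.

0.151

Incomes under z: KSh 1,000, KSh 1,340, KSh 1,380 (q = 3 of N = 5).
Relative gaps: 0.3151, 0.0822, 0.0548; sum = 0.452055.
I averages over the q = 3 poor units only: 0.452055 / 3 = 0.151.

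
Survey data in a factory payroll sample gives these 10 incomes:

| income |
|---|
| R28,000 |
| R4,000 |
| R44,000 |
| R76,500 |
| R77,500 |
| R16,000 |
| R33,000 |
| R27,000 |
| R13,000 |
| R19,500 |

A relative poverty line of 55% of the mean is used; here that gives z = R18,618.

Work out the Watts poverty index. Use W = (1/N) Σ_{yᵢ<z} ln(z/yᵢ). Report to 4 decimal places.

0.2049

Incomes under z: R4,000, R13,000, R16,000 (q = 3 of N = 10).
Log gaps: ln(18618/4000) = 1.5378; ln(18618/13000) = 0.3592; ln(18618/16000) = 0.1515.
W = 2.048554 / 10 = 0.2049.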